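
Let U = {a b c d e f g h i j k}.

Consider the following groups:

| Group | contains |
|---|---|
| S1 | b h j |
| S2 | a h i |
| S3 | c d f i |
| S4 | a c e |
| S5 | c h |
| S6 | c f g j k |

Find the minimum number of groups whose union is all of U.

S1, S3, S4, and S6 cover everything between them: the union {a, b, c, d, e, f, g, h, i, j, k} is all of U.
Only S3 contains d, so S3 is forced; the remaining 7 points need at least 3 more groups (each remaining group adds at most 3) — so at least 4 groups are needed, and 4 is optimal.

4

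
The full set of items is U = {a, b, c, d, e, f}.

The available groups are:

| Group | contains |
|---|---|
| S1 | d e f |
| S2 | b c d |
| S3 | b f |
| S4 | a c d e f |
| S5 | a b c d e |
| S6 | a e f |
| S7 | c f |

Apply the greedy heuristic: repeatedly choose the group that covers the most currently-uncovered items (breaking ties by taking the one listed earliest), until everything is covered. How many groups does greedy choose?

Greedy: pick S4 (covers 5 new) → pick S2 (covers 1 new). Total picks: 2.

2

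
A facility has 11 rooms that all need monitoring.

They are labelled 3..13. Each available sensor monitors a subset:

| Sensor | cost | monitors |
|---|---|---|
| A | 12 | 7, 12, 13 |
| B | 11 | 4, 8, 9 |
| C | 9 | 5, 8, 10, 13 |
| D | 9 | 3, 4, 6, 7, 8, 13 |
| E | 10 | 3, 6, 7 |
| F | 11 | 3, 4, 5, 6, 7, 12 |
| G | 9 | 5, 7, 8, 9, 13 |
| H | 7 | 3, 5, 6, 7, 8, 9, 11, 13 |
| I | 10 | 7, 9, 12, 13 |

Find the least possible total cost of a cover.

27

C, F, H together cover every room (C ∪ F ∪ H = {3, 4, 5, 6, 7, 8, 9, 10, 11, 12, 13}); total cost 9 + 11 + 7 = 27.
No covering selection has total cost below 27.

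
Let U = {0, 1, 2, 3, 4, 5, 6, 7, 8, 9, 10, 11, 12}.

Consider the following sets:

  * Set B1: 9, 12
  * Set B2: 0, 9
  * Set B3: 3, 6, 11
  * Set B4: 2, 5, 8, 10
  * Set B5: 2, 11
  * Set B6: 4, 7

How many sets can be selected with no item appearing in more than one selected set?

B1, B3, B4, B6 are pairwise disjoint (B1={9,12}; B3={3,6,11}; B4={2,5,8,10}; B6={4,7}).
Every remaining set overlaps one of these, and no 5 of the listed sets are pairwise disjoint, so 4 is the maximum.

4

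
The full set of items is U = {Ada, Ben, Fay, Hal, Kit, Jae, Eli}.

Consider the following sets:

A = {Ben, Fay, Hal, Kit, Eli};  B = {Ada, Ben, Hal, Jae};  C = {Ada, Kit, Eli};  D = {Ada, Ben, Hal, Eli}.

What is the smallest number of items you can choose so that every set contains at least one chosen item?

The 2 items {Hal, Kit} hit every set.
No single item lies in every set, so at least 2 are needed and 2 is optimal.

2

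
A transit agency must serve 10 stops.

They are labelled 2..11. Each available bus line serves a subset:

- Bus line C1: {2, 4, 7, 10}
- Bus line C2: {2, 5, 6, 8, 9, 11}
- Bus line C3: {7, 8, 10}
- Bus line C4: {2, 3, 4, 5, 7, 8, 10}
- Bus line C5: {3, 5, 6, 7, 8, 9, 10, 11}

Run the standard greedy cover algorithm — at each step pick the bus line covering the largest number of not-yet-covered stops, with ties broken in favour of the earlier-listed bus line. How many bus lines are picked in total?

2

Greedy: pick C5 (covers 8 new) → pick C1 (covers 2 new). Total picks: 2.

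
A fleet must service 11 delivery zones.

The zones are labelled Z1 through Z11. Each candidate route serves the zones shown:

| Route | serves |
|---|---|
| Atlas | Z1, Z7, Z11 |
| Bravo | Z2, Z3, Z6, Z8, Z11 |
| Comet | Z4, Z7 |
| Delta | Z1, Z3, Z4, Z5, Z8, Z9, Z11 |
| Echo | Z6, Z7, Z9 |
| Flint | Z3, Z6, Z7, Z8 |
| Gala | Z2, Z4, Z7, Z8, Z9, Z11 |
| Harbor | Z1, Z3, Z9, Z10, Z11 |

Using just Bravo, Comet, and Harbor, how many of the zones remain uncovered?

1

Union of Bravo, Comet, Harbor = {Z1, Z2, Z3, Z4, Z6, Z7, Z8, Z9, Z10, Z11}.
Not covered: Z5 — 1 zone.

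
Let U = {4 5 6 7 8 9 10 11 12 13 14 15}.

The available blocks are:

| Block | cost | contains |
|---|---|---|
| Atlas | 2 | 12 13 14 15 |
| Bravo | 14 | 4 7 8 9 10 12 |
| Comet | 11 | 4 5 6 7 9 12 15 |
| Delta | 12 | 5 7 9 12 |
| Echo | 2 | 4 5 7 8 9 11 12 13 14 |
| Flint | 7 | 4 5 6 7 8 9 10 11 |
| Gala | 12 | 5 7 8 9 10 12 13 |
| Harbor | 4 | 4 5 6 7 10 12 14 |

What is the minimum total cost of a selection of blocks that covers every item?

Atlas, Echo, Harbor together cover every item (Atlas ∪ Echo ∪ Harbor = {4, 5, 6, 7, 8, 9, 10, 11, 12, 13, 14, 15}); total cost 2 + 2 + 4 = 8.
No covering selection has total cost below 8.

8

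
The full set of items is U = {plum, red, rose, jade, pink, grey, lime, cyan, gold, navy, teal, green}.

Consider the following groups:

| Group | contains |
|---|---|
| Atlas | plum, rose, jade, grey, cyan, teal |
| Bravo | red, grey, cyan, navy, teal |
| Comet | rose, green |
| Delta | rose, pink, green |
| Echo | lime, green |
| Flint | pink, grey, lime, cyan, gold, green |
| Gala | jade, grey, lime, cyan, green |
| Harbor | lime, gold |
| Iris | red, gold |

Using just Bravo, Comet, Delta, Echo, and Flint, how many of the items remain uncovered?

2

Union of Bravo, Comet, Delta, Echo, Flint = {red, rose, pink, grey, lime, cyan, gold, navy, teal, green}.
Not covered: plum, jade — 2 items.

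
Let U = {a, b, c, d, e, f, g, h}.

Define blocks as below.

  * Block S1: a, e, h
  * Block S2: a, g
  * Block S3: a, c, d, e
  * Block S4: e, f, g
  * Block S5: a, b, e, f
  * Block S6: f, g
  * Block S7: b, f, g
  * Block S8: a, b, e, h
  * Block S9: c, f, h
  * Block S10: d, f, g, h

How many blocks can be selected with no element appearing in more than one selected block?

S3, S7 are pairwise disjoint (S3={a,c,d,e}; S7={b,f,g}).
Every remaining block overlaps one of these, and no 3 of the listed blocks are pairwise disjoint, so 2 is the maximum.

2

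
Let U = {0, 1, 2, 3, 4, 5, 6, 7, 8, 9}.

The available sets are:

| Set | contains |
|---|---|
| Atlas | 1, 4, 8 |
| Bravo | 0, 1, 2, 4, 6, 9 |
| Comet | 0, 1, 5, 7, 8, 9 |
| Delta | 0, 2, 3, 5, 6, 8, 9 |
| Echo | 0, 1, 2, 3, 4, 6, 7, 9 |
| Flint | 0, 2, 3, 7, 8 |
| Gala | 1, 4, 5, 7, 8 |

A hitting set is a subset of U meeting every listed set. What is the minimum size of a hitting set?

The 2 elements {8, 9} hit every set.
No single element lies in every set, so at least 2 are needed and 2 is optimal.

2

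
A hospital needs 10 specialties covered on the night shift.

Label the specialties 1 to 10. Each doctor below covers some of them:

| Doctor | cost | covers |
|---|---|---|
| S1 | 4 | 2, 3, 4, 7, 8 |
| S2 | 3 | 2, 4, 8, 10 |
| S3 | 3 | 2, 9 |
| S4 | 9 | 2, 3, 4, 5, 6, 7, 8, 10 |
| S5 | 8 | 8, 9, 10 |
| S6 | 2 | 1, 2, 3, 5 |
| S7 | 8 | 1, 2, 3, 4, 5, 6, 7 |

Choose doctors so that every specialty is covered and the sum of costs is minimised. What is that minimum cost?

14

S2, S3, S7 together cover every specialty (S2 ∪ S3 ∪ S7 = {1, 2, 3, 4, 5, 6, 7, 8, 9, 10}); total cost 3 + 3 + 8 = 14.
The greedy pick S6, S2, S3, S1, S7 costs 20; no covering selection beats 14.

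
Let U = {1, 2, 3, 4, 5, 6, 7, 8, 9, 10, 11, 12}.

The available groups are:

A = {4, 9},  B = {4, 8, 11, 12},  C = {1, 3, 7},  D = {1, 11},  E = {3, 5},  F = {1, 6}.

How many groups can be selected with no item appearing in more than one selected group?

A, D, E are pairwise disjoint (A={4,9}; D={1,11}; E={3,5}).
Every remaining group overlaps one of these, and no 4 of the listed groups are pairwise disjoint, so 3 is the maximum.

3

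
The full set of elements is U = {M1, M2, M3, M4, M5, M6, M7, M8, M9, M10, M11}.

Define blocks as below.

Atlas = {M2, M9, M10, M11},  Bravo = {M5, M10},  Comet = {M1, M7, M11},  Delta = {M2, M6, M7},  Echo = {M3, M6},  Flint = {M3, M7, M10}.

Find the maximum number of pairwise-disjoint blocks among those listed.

3

Bravo, Comet, Echo are pairwise disjoint (Bravo={M5,M10}; Comet={M1,M7,M11}; Echo={M3,M6}).
Every remaining block overlaps one of these, and no 4 of the listed blocks are pairwise disjoint, so 3 is the maximum.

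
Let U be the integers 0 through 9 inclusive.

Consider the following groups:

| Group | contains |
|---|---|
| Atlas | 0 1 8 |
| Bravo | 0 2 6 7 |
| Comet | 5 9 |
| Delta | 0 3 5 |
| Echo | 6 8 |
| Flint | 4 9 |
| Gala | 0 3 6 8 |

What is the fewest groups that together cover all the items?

4

Take {Atlas, Bravo, Delta, Flint}. Their union is {0, 1, 2, 3, 4, 5, 6, 7, 8, 9}, which is all 10 items.
Only Atlas contains 1, so Atlas is forced; the remaining 7 items need at least 3 more groups (each remaining group adds at most 3) — so at least 4 groups are needed, and 4 is optimal.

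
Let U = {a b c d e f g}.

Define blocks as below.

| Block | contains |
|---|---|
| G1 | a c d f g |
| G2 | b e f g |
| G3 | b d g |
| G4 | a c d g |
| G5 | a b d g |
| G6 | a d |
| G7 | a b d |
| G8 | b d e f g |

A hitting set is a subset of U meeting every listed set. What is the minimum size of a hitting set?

The 2 points {a, b} hit every block.
The blocks G2, G6 are pairwise disjoint, so any hitting set needs a separate point for each — at least 2. Hence 2 is optimal.

2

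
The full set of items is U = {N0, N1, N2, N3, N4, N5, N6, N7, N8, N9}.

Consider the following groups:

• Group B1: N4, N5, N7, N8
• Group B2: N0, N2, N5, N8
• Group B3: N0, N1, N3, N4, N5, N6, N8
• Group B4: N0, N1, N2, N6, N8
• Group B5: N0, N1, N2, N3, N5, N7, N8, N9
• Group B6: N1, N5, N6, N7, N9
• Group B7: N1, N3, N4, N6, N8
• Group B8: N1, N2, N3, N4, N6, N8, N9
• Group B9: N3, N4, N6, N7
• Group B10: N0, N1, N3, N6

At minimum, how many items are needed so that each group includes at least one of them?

2

Take H = {N6, N8}. Each listed group contains at least one of these, so H is a hitting set of size 2.
The groups B1, B10 are pairwise disjoint, so any hitting set needs a separate item for each — at least 2. Hence 2 is optimal.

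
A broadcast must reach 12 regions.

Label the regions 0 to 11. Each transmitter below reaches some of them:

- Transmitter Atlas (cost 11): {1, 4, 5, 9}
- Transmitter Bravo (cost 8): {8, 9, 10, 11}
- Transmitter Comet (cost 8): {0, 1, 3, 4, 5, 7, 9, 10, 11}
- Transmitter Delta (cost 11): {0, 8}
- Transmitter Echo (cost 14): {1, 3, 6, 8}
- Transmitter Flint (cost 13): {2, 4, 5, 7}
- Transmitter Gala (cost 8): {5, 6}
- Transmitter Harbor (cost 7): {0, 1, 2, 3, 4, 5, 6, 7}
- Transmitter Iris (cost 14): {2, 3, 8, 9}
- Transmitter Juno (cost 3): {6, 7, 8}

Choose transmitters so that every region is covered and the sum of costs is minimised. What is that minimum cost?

Bravo, Harbor together cover every region (Bravo ∪ Harbor = {0, 1, 2, 3, 4, 5, 6, 7, 8, 9, 10, 11}); total cost 8 + 7 = 15.
No covering selection has total cost below 15.

15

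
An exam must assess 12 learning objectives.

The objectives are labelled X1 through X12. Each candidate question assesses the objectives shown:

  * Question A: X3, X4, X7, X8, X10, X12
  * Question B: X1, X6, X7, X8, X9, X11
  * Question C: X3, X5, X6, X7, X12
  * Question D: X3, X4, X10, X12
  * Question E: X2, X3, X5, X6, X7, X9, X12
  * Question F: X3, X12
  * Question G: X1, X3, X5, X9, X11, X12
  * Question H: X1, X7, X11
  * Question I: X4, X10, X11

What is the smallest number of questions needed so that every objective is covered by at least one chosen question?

A and B and E together: A ∪ B ∪ E = {X1, X2, X3, X4, X5, X6, X7, X8, X9, X10, X11, X12} — every objective is covered.
Only E contains X2, so E is forced; the remaining 5 objectives need at least 2 more questions (each remaining question adds at most 3) — so at least 3 questions are needed, and 3 is optimal.

3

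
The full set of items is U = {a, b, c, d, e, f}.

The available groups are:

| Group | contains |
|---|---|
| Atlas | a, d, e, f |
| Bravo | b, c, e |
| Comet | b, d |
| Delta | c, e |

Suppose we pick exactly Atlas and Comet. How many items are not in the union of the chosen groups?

Union of Atlas, Comet = {a, b, d, e, f}.
Not covered: c — 1 item.

1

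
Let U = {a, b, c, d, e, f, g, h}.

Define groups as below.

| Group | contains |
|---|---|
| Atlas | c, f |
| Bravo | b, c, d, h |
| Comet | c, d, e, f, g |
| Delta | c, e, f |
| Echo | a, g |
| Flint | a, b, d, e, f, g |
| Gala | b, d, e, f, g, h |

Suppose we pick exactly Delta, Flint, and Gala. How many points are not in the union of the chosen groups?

0

Union of Delta, Flint, Gala = {a, b, c, d, e, f, g, h} — that's every point, so 0 are uncovered.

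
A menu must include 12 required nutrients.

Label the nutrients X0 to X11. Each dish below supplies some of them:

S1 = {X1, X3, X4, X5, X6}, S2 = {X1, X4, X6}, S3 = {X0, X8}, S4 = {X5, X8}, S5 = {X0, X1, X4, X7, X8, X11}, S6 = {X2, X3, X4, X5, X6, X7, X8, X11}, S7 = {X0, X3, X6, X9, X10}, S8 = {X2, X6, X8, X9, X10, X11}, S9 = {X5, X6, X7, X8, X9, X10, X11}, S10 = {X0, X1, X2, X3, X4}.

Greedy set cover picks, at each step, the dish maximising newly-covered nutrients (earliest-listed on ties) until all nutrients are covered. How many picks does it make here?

3

Greedy: pick S6 (covers 8 new) → pick S7 (covers 3 new) → pick S1 (covers 1 new). Total picks: 3.
(The true minimum cover uses only 2 dishes, so greedy is not optimal here.)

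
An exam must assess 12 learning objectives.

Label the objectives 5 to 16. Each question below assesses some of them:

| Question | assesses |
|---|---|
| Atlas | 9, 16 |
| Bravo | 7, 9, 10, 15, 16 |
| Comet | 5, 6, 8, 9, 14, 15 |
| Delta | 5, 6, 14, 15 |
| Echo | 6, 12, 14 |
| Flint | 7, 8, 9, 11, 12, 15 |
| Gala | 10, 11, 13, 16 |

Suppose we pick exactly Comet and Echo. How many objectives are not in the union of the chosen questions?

Union of Comet, Echo = {5, 6, 8, 9, 12, 14, 15}.
Not covered: 7, 10, 11, 13, 16 — 5 objectives.

5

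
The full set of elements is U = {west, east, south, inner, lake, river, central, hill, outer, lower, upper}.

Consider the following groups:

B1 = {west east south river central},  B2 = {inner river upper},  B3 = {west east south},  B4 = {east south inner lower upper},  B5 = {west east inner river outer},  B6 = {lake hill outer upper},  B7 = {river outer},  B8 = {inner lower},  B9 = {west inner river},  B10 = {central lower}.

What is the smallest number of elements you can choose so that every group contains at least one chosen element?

Take H = {east, river, lower, upper}. Each listed group contains at least one of these, so H is a hitting set of size 4.
No choice of 3 elements meets every group, so 4 is the minimum.

4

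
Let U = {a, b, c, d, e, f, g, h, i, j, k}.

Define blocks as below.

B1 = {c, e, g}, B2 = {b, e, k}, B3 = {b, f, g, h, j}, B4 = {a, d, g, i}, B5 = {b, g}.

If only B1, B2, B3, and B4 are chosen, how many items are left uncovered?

0

Union of B1, B2, B3, B4 = {a, b, c, d, e, f, g, h, i, j, k} — that's every item, so 0 are uncovered.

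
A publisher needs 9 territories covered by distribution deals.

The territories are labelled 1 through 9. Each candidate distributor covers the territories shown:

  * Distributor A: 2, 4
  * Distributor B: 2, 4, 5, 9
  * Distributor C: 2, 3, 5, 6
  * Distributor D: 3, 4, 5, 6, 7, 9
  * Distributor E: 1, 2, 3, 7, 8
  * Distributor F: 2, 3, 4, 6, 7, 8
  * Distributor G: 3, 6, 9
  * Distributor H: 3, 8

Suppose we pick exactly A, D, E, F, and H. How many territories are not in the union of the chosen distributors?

0

Union of A, D, E, F, H = {1, 2, 3, 4, 5, 6, 7, 8, 9} — that's every territory, so 0 are uncovered.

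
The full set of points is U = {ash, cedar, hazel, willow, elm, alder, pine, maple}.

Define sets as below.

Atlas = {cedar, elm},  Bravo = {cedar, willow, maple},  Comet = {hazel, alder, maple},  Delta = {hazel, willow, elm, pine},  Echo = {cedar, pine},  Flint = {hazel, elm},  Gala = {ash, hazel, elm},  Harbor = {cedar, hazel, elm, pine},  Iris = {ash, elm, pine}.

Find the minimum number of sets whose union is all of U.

3

Bravo, Comet, and Iris cover everything between them: the union {ash, cedar, hazel, willow, elm, alder, pine, maple} is all of U.
Only Comet contains alder, so Comet is forced; the remaining 5 points need at least 2 more sets (each remaining set adds at most 3) — so at least 3 sets are needed, and 3 is optimal.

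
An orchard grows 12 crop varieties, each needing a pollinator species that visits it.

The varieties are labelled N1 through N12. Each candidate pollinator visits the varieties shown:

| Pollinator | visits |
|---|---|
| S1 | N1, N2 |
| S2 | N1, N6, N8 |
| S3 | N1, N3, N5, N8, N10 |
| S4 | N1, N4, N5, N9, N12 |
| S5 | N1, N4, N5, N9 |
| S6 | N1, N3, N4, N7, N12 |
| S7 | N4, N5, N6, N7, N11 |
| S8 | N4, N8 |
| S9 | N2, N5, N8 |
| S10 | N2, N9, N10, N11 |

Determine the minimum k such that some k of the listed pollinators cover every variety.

S3 and S4 and S7 and S9 together: S3 ∪ S4 ∪ S7 ∪ S9 = {N1, N2, N3, N4, N5, N6, N7, N8, N9, N10, N11, N12} — every variety is covered.
No 3 of the 10 pollinators cover everything (all 120 combinations miss at least one variety), so 4 is optimal.

4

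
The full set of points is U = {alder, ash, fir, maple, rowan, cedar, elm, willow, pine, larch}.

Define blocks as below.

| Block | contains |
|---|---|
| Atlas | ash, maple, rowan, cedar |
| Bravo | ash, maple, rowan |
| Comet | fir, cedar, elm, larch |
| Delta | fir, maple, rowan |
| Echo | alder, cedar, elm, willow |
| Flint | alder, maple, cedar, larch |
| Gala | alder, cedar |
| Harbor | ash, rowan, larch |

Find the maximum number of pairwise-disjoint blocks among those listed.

2

Gala, Harbor are pairwise disjoint (Gala={alder,cedar}; Harbor={ash,rowan,larch}).
Every remaining block overlaps one of these, and no 3 of the listed blocks are pairwise disjoint, so 2 is the maximum.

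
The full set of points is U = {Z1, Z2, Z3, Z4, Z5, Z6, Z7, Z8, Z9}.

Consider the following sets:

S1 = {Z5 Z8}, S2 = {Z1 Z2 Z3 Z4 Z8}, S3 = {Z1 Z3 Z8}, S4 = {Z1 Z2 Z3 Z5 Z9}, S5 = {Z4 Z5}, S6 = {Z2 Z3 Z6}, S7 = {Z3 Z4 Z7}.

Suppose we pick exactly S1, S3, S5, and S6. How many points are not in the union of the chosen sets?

Union of S1, S3, S5, S6 = {Z1, Z2, Z3, Z4, Z5, Z6, Z8}.
Not covered: Z7, Z9 — 2 points.

2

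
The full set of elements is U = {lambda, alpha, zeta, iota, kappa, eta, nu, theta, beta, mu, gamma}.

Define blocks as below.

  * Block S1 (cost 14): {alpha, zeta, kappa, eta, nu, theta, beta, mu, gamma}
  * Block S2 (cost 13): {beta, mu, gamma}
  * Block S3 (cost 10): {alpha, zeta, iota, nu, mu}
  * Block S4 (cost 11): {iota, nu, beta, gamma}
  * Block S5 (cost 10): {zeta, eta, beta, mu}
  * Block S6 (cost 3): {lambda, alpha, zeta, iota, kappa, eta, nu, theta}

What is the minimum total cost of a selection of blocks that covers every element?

16

S2, S6 together cover every element (S2 ∪ S6 = {lambda, alpha, zeta, iota, kappa, eta, nu, theta, beta, mu, gamma}); total cost 13 + 3 = 16.
No covering selection has total cost below 16.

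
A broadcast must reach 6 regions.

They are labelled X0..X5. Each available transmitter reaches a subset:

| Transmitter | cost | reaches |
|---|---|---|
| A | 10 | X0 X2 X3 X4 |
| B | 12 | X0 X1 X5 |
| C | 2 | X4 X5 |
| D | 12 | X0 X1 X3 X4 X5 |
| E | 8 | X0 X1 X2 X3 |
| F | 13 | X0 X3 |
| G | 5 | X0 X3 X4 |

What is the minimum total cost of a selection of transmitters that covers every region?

10

C, E together cover every region (C ∪ E = {X0, X1, X2, X3, X4, X5}); total cost 2 + 8 = 10.
No covering selection has total cost below 10.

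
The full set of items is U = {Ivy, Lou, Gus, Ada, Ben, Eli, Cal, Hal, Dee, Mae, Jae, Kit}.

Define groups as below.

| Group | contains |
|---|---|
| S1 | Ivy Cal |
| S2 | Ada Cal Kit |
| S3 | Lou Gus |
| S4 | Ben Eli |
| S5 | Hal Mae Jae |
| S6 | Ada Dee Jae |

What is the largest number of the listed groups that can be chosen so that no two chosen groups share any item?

S2, S3, S4, S5 are pairwise disjoint (S2={Ada,Cal,Kit}; S3={Lou,Gus}; S4={Ben,Eli}; S5={Hal,Mae,Jae}).
Every remaining group overlaps one of these, and no 5 of the listed groups are pairwise disjoint, so 4 is the maximum.

4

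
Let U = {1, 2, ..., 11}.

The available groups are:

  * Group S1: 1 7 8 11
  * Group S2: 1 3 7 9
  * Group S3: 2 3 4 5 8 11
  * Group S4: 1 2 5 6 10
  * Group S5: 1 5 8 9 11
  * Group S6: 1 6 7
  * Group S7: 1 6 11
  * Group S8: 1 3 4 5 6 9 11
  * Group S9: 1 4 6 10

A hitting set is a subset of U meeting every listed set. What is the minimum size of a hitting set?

H = {1, 5} meets every group (each contains at least one member of H), and |H| = 2.
The groups S3, S6 are pairwise disjoint, so any hitting set needs a separate item for each — at least 2. Hence 2 is optimal.

2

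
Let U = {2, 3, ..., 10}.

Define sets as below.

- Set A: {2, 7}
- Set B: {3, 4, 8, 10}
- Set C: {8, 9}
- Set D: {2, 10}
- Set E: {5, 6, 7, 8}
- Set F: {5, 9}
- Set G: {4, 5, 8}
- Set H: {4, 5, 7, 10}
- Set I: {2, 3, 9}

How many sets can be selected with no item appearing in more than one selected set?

3

A, B, F are pairwise disjoint (A={2,7}; B={3,4,8,10}; F={5,9}).
Every remaining set overlaps one of these, and no 4 of the listed sets are pairwise disjoint, so 3 is the maximum.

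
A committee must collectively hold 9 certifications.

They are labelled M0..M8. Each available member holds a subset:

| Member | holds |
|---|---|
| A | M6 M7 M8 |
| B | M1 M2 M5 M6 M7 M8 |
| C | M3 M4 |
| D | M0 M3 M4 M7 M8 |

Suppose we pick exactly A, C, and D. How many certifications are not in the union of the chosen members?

3

Union of A, C, D = {M0, M3, M4, M6, M7, M8}.
Not covered: M1, M2, M5 — 3 certifications.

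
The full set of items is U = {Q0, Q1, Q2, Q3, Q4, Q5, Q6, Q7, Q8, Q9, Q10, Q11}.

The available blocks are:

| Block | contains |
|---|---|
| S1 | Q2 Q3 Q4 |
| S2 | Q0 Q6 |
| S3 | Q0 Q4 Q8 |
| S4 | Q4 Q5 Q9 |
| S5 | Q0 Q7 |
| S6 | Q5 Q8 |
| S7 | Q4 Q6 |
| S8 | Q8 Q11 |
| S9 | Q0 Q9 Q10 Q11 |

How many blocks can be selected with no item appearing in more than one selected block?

S1, S6, S9 are pairwise disjoint (S1={Q2,Q3,Q4}; S6={Q5,Q8}; S9={Q0,Q9,Q10,Q11}).
Every remaining block overlaps one of these, and no 4 of the listed blocks are pairwise disjoint, so 3 is the maximum.

3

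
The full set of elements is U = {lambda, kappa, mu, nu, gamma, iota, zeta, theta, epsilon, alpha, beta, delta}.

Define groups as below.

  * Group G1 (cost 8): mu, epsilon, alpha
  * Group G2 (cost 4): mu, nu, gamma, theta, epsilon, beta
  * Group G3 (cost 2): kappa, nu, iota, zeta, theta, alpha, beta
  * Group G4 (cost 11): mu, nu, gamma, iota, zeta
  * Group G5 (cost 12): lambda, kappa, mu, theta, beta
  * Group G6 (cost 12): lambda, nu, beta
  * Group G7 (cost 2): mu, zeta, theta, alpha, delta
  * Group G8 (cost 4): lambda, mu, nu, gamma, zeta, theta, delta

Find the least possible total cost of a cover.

G2, G3, G8 together cover every element (G2 ∪ G3 ∪ G8 = {lambda, kappa, mu, nu, gamma, iota, zeta, theta, epsilon, alpha, beta, delta}); total cost 4 + 2 + 4 = 10.
The greedy pick G3, G7, G2, G8 costs 12; no covering selection beats 10.

10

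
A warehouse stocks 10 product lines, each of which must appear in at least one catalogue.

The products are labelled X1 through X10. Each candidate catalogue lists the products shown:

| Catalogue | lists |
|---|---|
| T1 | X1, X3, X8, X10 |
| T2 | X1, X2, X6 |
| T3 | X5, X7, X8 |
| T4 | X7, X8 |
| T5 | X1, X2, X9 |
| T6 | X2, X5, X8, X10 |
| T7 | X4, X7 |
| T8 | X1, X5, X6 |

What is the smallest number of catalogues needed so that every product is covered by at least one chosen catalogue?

T1 and T5 and T7 and T8 together: T1 ∪ T5 ∪ T7 ∪ T8 = {X1, X2, X3, X4, X5, X6, X7, X8, X9, X10} — every product is covered.
Only T1 contains X3, so T1 is forced; the remaining 6 products need at least 3 more catalogues (each remaining catalogue adds at most 2) — so at least 4 catalogues are needed, and 4 is optimal.

4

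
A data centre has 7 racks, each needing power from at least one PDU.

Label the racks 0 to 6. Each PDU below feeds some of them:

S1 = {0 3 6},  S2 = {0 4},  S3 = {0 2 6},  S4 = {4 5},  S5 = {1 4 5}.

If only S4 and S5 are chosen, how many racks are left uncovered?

4

Union of S4, S5 = {1, 4, 5}.
Not covered: 0, 2, 3, 6 — 4 racks.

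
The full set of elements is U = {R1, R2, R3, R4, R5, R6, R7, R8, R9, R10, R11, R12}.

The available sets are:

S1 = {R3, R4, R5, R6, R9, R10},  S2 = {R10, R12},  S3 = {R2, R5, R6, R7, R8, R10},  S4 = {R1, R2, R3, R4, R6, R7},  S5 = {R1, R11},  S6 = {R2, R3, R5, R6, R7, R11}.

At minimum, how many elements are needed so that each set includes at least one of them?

3

Take H = {R7, R10, R11}. Each listed set contains at least one of these, so H is a hitting set of size 3.
No choice of 2 elements meets every set, so 3 is the minimum.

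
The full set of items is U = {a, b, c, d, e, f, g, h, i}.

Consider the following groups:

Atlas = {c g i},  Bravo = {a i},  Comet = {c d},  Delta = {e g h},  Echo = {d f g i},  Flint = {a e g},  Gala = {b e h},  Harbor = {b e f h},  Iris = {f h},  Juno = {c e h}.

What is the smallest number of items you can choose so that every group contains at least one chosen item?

4

Take T = {d, e, h, i}. Each listed group contains at least one of these, so T is a hitting set of size 4.
No choice of 3 items meets every group, so 4 is the minimum.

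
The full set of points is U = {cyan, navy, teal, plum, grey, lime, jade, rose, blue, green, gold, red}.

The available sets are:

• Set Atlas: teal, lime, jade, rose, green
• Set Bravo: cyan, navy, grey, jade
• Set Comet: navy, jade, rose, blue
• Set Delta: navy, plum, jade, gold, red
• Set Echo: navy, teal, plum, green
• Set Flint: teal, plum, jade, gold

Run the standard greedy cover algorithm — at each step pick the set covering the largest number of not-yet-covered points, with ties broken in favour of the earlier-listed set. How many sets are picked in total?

Greedy: pick Atlas (covers 5 new) → pick Delta (covers 4 new) → pick Bravo (covers 2 new) → pick Comet (covers 1 new). Total picks: 4.

4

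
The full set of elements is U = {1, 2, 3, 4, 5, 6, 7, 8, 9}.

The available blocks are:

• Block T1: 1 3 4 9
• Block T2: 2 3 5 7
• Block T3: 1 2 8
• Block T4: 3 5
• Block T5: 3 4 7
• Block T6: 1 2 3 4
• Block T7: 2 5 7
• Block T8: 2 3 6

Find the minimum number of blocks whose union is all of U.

4

Take {T1, T3, T7, T8}. Their union is {1, 2, 3, 4, 5, 6, 7, 8, 9}, which is all 9 elements.
No 3 of the 8 blocks cover everything (all 56 combinations miss at least one element), so 4 is optimal.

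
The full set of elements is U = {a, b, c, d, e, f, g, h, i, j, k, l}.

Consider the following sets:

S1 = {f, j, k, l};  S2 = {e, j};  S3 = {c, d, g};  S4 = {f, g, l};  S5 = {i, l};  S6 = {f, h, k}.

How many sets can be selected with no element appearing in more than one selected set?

S2, S3, S5, S6 are pairwise disjoint (S2={e,j}; S3={c,d,g}; S5={i,l}; S6={f,h,k}).
Every remaining set overlaps one of these, and no 5 of the listed sets are pairwise disjoint, so 4 is the maximum.

4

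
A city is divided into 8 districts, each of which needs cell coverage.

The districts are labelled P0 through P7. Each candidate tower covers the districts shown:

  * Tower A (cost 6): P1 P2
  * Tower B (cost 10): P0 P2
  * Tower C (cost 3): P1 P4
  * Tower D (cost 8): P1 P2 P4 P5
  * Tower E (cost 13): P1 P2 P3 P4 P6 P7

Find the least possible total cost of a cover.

B, D, E together cover every district (B ∪ D ∪ E = {P0, P1, P2, P3, P4, P5, P6, P7}); total cost 10 + 8 + 13 = 31.
The greedy pick C, E, D, B costs 34; no covering selection beats 31.

31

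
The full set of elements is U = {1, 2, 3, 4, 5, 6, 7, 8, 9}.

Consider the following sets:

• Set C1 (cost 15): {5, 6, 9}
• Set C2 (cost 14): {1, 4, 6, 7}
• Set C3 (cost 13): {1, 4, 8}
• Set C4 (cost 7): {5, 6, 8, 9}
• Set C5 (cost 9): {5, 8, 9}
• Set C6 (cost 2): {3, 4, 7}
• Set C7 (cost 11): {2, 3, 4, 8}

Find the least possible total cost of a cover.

32

C2, C4, C7 together cover every element (C2 ∪ C4 ∪ C7 = {1, 2, 3, 4, 5, 6, 7, 8, 9}); total cost 14 + 7 + 11 = 32.
The greedy pick C6, C4, C7, C3 costs 33; no covering selection beats 32.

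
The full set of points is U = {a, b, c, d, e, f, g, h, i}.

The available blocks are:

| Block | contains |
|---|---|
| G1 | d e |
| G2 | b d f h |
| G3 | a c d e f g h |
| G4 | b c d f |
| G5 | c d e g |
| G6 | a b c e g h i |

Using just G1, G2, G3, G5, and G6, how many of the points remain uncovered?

Union of G1, G2, G3, G5, G6 = {a, b, c, d, e, f, g, h, i} — that's every point, so 0 are uncovered.

0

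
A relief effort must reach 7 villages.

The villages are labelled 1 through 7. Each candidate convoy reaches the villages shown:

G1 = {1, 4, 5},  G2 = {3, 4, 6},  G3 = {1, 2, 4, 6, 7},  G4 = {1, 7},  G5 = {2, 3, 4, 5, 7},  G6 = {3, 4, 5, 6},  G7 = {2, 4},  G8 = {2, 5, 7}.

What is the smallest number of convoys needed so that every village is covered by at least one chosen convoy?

2

G3 and G5 together: G3 ∪ G5 = {1, 2, 3, 4, 5, 6, 7} — every village is covered.
No single convoy has all 7 villages (the largest, G3, has 5), so 2 is optimal.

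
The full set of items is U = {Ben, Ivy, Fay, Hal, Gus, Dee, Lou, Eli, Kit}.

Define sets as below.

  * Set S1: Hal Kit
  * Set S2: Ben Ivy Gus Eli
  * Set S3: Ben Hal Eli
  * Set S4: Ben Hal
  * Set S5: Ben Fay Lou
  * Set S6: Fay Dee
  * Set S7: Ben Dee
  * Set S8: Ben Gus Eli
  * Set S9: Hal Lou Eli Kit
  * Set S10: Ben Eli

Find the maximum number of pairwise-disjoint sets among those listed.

3

S1, S6, S10 are pairwise disjoint (S1={Hal,Kit}; S6={Fay,Dee}; S10={Ben,Eli}).
Every remaining set overlaps one of these, and no 4 of the listed sets are pairwise disjoint, so 3 is the maximum.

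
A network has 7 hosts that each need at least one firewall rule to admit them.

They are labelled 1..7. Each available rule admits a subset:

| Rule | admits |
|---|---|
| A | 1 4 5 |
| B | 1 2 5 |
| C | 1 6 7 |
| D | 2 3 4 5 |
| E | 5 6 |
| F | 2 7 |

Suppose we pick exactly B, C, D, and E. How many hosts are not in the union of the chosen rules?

Union of B, C, D, E = {1, 2, 3, 4, 5, 6, 7} — that's every host, so 0 are uncovered.

0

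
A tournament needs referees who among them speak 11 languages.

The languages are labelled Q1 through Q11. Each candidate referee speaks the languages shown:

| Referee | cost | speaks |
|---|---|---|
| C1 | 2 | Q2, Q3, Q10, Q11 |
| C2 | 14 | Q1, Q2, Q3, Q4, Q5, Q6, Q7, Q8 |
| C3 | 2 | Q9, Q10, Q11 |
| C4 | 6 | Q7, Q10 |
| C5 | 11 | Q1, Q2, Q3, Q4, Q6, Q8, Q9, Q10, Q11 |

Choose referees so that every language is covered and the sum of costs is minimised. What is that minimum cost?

C2, C3 together cover every language (C2 ∪ C3 = {Q1, Q2, Q3, Q4, Q5, Q6, Q7, Q8, Q9, Q10, Q11}); total cost 14 + 2 = 16.
The greedy pick C1, C3, C2 costs 18; no covering selection beats 16.

16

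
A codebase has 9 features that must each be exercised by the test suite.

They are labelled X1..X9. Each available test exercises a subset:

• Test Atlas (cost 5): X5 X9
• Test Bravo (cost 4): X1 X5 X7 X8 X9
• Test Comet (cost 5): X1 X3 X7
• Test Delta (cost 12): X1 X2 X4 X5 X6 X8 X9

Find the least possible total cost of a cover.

Comet, Delta together cover every feature (Comet ∪ Delta = {X1, X2, X3, X4, X5, X6, X7, X8, X9}); total cost 5 + 12 = 17.
The greedy pick Bravo, Delta, Comet costs 21; no covering selection beats 17.

17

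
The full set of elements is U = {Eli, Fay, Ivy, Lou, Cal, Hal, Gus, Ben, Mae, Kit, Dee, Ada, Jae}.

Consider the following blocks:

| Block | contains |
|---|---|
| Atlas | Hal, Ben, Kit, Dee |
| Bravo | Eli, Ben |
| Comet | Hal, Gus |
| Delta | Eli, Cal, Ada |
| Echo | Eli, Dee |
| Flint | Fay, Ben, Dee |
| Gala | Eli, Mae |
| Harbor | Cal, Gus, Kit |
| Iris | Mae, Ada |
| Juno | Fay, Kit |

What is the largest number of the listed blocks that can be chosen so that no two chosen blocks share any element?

Comet, Echo, Iris, Juno are pairwise disjoint (Comet={Hal,Gus}; Echo={Eli,Dee}; Iris={Mae,Ada}; Juno={Fay,Kit}).
Every remaining block overlaps one of these, and no 5 of the listed blocks are pairwise disjoint, so 4 is the maximum.

4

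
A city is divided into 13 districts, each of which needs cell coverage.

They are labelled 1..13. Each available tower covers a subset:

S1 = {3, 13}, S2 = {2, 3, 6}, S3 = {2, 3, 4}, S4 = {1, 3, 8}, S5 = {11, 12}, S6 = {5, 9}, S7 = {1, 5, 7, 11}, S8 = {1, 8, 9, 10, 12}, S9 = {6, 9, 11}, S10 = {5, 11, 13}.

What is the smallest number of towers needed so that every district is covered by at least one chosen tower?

5

Take {S1, S2, S3, S7, S8}. Their union is {1, 2, 3, 4, 5, 6, 7, 8, 9, 10, 11, 12, 13}, which is all 13 districts.
No 4 of the 10 towers cover everything (all 210 combinations miss at least one district), so 5 is optimal.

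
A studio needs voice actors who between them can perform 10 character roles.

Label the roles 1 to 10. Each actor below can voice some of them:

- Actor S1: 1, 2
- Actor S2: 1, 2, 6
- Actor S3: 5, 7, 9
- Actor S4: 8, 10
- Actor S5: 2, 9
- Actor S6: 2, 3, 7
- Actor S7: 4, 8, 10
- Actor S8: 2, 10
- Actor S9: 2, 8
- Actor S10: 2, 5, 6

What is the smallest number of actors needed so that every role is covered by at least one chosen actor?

4

S2 and S3 and S6 and S7 together: S2 ∪ S3 ∪ S6 ∪ S7 = {1, 2, 3, 4, 5, 6, 7, 8, 9, 10} — every role is covered.
Each actor has at most 3 roles, and 3·3 = 9 < 10 — so at least 4 actors are needed, and 4 is optimal.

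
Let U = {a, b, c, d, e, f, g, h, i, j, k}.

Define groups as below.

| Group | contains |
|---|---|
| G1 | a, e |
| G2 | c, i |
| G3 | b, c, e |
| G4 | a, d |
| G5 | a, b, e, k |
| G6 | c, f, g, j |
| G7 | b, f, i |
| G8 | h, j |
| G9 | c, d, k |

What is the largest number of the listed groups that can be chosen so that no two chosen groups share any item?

4

G1, G7, G8, G9 are pairwise disjoint (G1={a,e}; G7={b,f,i}; G8={h,j}; G9={c,d,k}).
Every remaining group overlaps one of these, and no 5 of the listed groups are pairwise disjoint, so 4 is the maximum.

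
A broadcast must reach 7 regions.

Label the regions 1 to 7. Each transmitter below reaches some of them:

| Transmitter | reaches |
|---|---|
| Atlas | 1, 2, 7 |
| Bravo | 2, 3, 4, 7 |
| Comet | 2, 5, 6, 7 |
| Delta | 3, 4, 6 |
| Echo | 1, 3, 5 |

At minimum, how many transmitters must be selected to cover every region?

Take {Bravo, Delta, Echo}. Their union is {1, 2, 3, 4, 5, 6, 7}, which is all 7 regions.
No 2 of the 5 transmitters cover everything (all 10 combinations miss at least one region), so 3 is optimal.

3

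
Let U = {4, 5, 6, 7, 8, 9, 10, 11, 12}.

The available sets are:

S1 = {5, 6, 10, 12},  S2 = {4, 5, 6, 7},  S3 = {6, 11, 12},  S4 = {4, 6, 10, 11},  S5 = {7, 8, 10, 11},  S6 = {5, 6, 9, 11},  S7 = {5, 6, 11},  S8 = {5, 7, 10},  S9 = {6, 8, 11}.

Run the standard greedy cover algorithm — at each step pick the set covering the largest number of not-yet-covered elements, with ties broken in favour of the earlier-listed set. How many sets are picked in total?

Greedy: pick S1 (covers 4 new) → pick S5 (covers 3 new) → pick S2 (covers 1 new) → pick S6 (covers 1 new). Total picks: 4.

4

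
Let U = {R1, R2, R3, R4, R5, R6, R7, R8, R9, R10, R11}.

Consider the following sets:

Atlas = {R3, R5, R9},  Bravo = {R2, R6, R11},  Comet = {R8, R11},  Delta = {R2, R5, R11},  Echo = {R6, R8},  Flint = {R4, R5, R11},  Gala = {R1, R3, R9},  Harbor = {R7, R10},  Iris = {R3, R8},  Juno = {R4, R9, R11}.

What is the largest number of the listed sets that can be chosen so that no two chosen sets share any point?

4

Delta, Echo, Gala, Harbor are pairwise disjoint (Delta={R2,R5,R11}; Echo={R6,R8}; Gala={R1,R3,R9}; Harbor={R7,R10}).
Every remaining set overlaps one of these, and no 5 of the listed sets are pairwise disjoint, so 4 is the maximum.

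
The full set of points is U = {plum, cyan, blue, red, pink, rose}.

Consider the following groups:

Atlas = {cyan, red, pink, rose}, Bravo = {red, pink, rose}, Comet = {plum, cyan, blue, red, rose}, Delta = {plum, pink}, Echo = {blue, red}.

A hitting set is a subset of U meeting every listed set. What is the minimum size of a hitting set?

The 2 points {red, pink} hit every group.
The groups Delta, Echo are pairwise disjoint, so any hitting set needs a separate point for each — at least 2. Hence 2 is optimal.

2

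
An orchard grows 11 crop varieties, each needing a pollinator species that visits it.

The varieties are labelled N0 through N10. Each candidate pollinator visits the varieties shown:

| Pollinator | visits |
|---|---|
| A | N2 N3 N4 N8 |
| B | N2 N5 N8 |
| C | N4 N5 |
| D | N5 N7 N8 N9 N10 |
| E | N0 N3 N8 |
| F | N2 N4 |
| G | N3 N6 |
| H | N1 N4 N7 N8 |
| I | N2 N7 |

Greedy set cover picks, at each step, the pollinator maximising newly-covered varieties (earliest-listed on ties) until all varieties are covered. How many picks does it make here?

Greedy: pick D (covers 5 new) → pick A (covers 3 new) → pick E (covers 1 new) → pick G (covers 1 new) → pick H (covers 1 new). Total picks: 5.

5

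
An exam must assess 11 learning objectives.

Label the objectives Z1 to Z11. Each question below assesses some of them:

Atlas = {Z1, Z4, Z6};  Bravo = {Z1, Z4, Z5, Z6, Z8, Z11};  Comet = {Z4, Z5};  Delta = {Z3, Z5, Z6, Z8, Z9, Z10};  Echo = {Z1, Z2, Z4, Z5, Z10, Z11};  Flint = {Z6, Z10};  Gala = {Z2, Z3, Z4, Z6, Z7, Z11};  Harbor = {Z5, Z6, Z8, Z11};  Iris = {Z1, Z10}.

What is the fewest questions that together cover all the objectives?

3

Delta and Echo and Gala together: Delta ∪ Echo ∪ Gala = {Z1, Z2, Z3, Z4, Z5, Z6, Z7, Z8, Z9, Z10, Z11} — every objective is covered.
Only Gala contains Z7, so Gala is forced; the remaining 5 objectives need at least 2 more questions (each remaining question adds at most 4) — so at least 3 questions are needed, and 3 is optimal.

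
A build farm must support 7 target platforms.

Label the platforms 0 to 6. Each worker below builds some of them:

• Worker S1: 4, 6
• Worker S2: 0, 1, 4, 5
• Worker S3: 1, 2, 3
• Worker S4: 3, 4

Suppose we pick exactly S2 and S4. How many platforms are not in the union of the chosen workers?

Union of S2, S4 = {0, 1, 3, 4, 5}.
Not covered: 2, 6 — 2 platforms.

2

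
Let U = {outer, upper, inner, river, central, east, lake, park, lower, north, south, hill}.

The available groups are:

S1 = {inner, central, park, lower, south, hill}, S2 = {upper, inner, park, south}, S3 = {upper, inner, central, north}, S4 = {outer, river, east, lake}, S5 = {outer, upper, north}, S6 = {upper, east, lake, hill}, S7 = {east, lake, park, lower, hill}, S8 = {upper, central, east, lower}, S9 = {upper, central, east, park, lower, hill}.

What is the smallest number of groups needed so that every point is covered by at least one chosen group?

Take {S1, S4, S5}. Their union is {outer, upper, inner, river, central, east, lake, park, lower, north, south, hill}, which is all 12 points.
Only S4 contains river, so S4 is forced; the remaining 8 points need at least 2 more groups (each remaining group adds at most 6) — so at least 3 groups are needed, and 3 is optimal.

3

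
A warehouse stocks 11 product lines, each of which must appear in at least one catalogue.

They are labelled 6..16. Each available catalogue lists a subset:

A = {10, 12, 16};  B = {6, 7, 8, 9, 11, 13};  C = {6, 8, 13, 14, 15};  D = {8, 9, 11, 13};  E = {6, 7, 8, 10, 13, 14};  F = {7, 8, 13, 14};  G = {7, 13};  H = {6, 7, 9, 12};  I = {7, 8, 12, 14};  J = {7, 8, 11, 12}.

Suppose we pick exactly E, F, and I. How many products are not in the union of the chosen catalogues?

Union of E, F, I = {6, 7, 8, 10, 12, 13, 14}.
Not covered: 9, 11, 15, 16 — 4 products.

4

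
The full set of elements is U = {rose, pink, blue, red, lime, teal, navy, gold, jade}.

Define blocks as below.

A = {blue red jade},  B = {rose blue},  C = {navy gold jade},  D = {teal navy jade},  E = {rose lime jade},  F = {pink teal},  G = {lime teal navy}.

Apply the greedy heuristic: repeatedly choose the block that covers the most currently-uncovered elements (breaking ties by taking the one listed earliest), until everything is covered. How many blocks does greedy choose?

5

Greedy: pick A (covers 3 new) → pick G (covers 3 new) → pick B (covers 1 new) → pick C (covers 1 new) → pick F (covers 1 new). Total picks: 5.
(The true minimum cover uses only 4 blocks, so greedy is not optimal here.)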